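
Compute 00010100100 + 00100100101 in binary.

Add column by column from the right: bit + bit + carry-in; write the sum mod 2, carry 1 when the sum is 2 or 3.
carry:  00001001000
        00010100100
+       00100100101
-------------------
       000111001001
(the carry out of the leftmost column, 0, becomes the leading bit)
Decimal check:
  00010100100 = 128 + 32 + 4 = 164
  00100100101 = 256 + 32 + 4 + 1 = 293
  164 + 293 = 457, and 000111001001 = 256 + 128 + 64 + 8 + 1 = 457 ✓



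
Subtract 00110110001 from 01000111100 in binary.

Method 1 - Direct subtraction (column by column from the right: bit − bit − borrow-in; if negative, add 2 and borrow 1 from the next column):
borrow: 01100000110
        01000111100
-       00110110001
-------------------
        00010001011

Method 2 - Add two's complement:
Two's complement of 00110110001: invert → 11001001110, add 1 → 11001001111
  01000111100
+ 11001001111
-------------
 100010001011  (end carry out of the top bit = 1)
Discarding the end carry: 00010001011
Decimal check:
  01000111100 = 512 + 32 + 16 + 8 + 4 = 572
  00110110001 = 256 + 128 + 32 + 16 + 1 = 433
  572 - 433 = 139, and 00010001011 = 128 + 8 + 2 + 1 = 139 ✓



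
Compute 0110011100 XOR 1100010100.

XOR: 1 when bits differ
  0110011100
^ 1100010100
------------
  1010001000
Decimal: 412 ^ 788 = 648



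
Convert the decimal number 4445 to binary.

Using repeated division by 2:
4445 ÷ 2 = 2222 remainder 1
2222 ÷ 2 = 1111 remainder 0
1111 ÷ 2 = 555 remainder 1
555 ÷ 2 = 277 remainder 1
277 ÷ 2 = 138 remainder 1
138 ÷ 2 = 69 remainder 0
69 ÷ 2 = 34 remainder 1
34 ÷ 2 = 17 remainder 0
17 ÷ 2 = 8 remainder 1
8 ÷ 2 = 4 remainder 0
4 ÷ 2 = 2 remainder 0
2 ÷ 2 = 1 remainder 0
1 ÷ 2 = 0 remainder 1
Reading remainders bottom to top: 1000101011101



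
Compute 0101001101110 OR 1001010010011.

OR: 1 when either bit is 1
  0101001101110
| 1001010010011
---------------
  1101011111111
Decimal: 2670 | 4755 = 6911



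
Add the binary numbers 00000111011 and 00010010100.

Add column by column from the right: bit + bit + carry-in; write the sum mod 2, carry 1 when the sum is 2 or 3.
carry:  00001100000
        00000111011
+       00010010100
-------------------
       000011001111
(the carry out of the leftmost column, 0, becomes the leading bit)
Decimal check:
  00000111011 = 32 + 16 + 8 + 2 + 1 = 59
  00010010100 = 128 + 16 + 4 = 148
  59 + 148 = 207, and 000011001111 = 128 + 64 + 8 + 4 + 2 + 1 = 207 ✓



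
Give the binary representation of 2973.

Using repeated division by 2:
2973 ÷ 2 = 1486 remainder 1
1486 ÷ 2 = 743 remainder 0
743 ÷ 2 = 371 remainder 1
371 ÷ 2 = 185 remainder 1
185 ÷ 2 = 92 remainder 1
92 ÷ 2 = 46 remainder 0
46 ÷ 2 = 23 remainder 0
23 ÷ 2 = 11 remainder 1
11 ÷ 2 = 5 remainder 1
5 ÷ 2 = 2 remainder 1
2 ÷ 2 = 1 remainder 0
1 ÷ 2 = 0 remainder 1
Reading remainders bottom to top: 101110011101



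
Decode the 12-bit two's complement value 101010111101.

Binary: 101010111101
Sign bit: 1 (negative)
Invert: 010101000010
Add 1:  010101000011
Magnitude: 010101000011 = 1024 + 256 + 64 + 2 + 1 = 1347
Value: -1347



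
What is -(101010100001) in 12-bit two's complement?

Original (sign bit 1, negative): 101010100001
Step 1 - Invert all bits: 010101011110
Step 2 - Add 1: 010101011111
Verification: 101010100001 + 010101011111 = 1000000000000; discarding the end carry (carry out of the top bit) leaves the 12-bit value 000000000000, as required for x + (-x)



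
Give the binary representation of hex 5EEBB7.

Convert each hex digit to 4 bits:
  5 = 0101
  E = 1110
  E = 1110
  B = 1011
  B = 1011
  7 = 0111
Concatenate: 010111101110101110110111



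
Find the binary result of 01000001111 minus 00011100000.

Method 1 - Direct subtraction (column by column from the right: bit − bit − borrow-in; if negative, add 2 and borrow 1 from the next column):
borrow: 01111000000
        01000001111
-       00011100000
-------------------
        00100101111

Method 2 - Add two's complement:
Two's complement of 00011100000: invert → 11100011111, add 1 → 11100100000
  01000001111
+ 11100100000
-------------
 100100101111  (end carry out of the top bit = 1)
Discarding the end carry: 00100101111
Decimal check:
  01000001111 = 512 + 8 + 4 + 2 + 1 = 527
  00011100000 = 128 + 64 + 32 = 224
  527 - 224 = 303, and 00100101111 = 256 + 32 + 8 + 4 + 2 + 1 = 303 ✓



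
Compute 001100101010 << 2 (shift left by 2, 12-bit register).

Original: 001100101010 (decimal 810)
Shift left by 2 positions
Append 2 zeros on the right
Result: 110010101000 (decimal 3240)
Equivalent: 810 << 2 = 810 × 2^2 = 3240



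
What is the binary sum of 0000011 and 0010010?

Add column by column from the right: bit + bit + carry-in; write the sum mod 2, carry 1 when the sum is 2 or 3.
carry:  0000100
        0000011
+       0010010
---------------
       00010101
(the carry out of the leftmost column, 0, becomes the leading bit)
Decimal check:
  0000011 = 2 + 1 = 3
  0010010 = 16 + 2 = 18
  3 + 18 = 21, and 00010101 = 16 + 4 + 1 = 21 ✓



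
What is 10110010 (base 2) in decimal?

Sum of powers of 2 for each 1-bit:
2^1 + 2^4 + 2^5 + 2^7
= 2 + 16 + 32 + 128
= 178



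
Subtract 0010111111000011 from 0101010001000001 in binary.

Method 1 - Direct subtraction (column by column from the right: bit − bit − borrow-in; if negative, add 2 and borrow 1 from the next column):
borrow: 0101111111111100
        0101010001000001
-       0010111111000011
------------------------
        0010010001111110

Method 2 - Add two's complement:
Two's complement of 0010111111000011: invert → 1101000000111100, add 1 → 1101000000111101
  0101010001000001
+ 1101000000111101
------------------
 10010010001111110  (end carry out of the top bit = 1)
Discarding the end carry: 0010010001111110
Decimal check:
  0101010001000001 = 16384 + 4096 + 1024 + 64 + 1 = 21569
  0010111111000011 = 8192 + 2048 + 1024 + 512 + 256 + 128 + 64 + 2 + 1 = 12227
  21569 - 12227 = 9342, and 0010010001111110 = 8192 + 1024 + 64 + 32 + 16 + 8 + 4 + 2 = 9342 ✓



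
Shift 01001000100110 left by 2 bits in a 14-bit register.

Original: 01001000100110 (decimal 4646)
Shift left by 2 positions
Append 2 zeros on the right and drop the 2 high bits that overflow the 14-bit width
Result: 00100010011000 (decimal 2200)
Equivalent: 4646 << 2 = 4646 × 2^2 = 18584, truncated to 14 bits = 2200



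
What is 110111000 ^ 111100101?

XOR: 1 when bits differ
  110111000
^ 111100101
-----------
  001011101
Decimal: 440 ^ 485 = 93



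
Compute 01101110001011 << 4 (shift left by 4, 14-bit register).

Original: 01101110001011 (decimal 7051)
Shift left by 4 positions
Append 4 zeros on the right and drop the 4 high bits that overflow the 14-bit width
Result: 11100010110000 (decimal 14512)
Equivalent: 7051 << 4 = 7051 × 2^4 = 112816, truncated to 14 bits = 14512



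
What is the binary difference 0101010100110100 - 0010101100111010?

Method 1 - Direct subtraction (column by column from the right: bit − bit − borrow-in; if negative, add 2 and borrow 1 from the next column):
borrow: 0101011111110100
        0101010100110100
-       0010101100111010
------------------------
        0010100111111010

Method 2 - Add two's complement:
Two's complement of 0010101100111010: invert → 1101010011000101, add 1 → 1101010011000110
  0101010100110100
+ 1101010011000110
------------------
 10010100111111010  (end carry out of the top bit = 1)
Discarding the end carry: 0010100111111010
Decimal check:
  0101010100110100 = 16384 + 4096 + 1024 + 256 + 32 + 16 + 4 = 21812
  0010101100111010 = 8192 + 2048 + 512 + 256 + 32 + 16 + 8 + 2 = 11066
  21812 - 11066 = 10746, and 0010100111111010 = 8192 + 2048 + 256 + 128 + 64 + 32 + 16 + 8 + 2 = 10746 ✓



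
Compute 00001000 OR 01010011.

OR: 1 when either bit is 1
  00001000
| 01010011
----------
  01011011
Decimal: 8 | 83 = 91



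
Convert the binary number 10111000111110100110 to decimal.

Sum of powers of 2 for each 1-bit:
2^1 + 2^2 + 2^5 + 2^7 + 2^8 + 2^9 + 2^10 + 2^11 + 2^15 + 2^16 + 2^17 + 2^19
= 2 + 4 + 32 + 128 + 256 + 512 + 1024 + 2048 + 32768 + 65536 + 131072 + 524288
= 757670



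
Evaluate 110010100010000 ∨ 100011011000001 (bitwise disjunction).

OR: 1 when either bit is 1
  110010100010000
| 100011011000001
-----------------
  110011111010001
Decimal: 25872 | 18113 = 26577



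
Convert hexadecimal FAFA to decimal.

Expand by place value (powers of 16):
Digit values: F = 15, A = 10
FAFA = 15 × 16^3 + 10 × 16^2 + 15 × 16^1 + 10 × 16^0
= 15 × 4096 + 10 × 256 + 15 × 16 + 10 × 1
= 61440 + 2560 + 240 + 10
= 64250



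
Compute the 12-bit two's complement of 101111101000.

Original (sign bit 1, negative): 101111101000
Step 1 - Invert all bits: 010000010111
Step 2 - Add 1: 010000011000
Verification: 101111101000 + 010000011000 = 1000000000000; discarding the end carry (carry out of the top bit) leaves the 12-bit value 000000000000, as required for x + (-x)



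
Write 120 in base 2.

Using repeated division by 2:
120 ÷ 2 = 60 remainder 0
60 ÷ 2 = 30 remainder 0
30 ÷ 2 = 15 remainder 0
15 ÷ 2 = 7 remainder 1
7 ÷ 2 = 3 remainder 1
3 ÷ 2 = 1 remainder 1
1 ÷ 2 = 0 remainder 1
Reading remainders bottom to top: 1111000



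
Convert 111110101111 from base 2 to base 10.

Sum of powers of 2 for each 1-bit:
2^0 + 2^1 + 2^2 + 2^3 + 2^5 + 2^7 + 2^8 + 2^9 + 2^10 + 2^11
= 1 + 2 + 4 + 8 + 32 + 128 + 256 + 512 + 1024 + 2048
= 4015



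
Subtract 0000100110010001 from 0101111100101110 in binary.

Method 1 - Direct subtraction (column by column from the right: bit − bit − borrow-in; if negative, add 2 and borrow 1 from the next column):
borrow: 0000001100100010
        0101111100101110
-       0000100110010001
------------------------
        0101010110011101

Method 2 - Add two's complement:
Two's complement of 0000100110010001: invert → 1111011001101110, add 1 → 1111011001101111
  0101111100101110
+ 1111011001101111
------------------
 10101010110011101  (end carry out of the top bit = 1)
Discarding the end carry: 0101010110011101
Decimal check:
  0101111100101110 = 16384 + 4096 + 2048 + 1024 + 512 + 256 + 32 + 8 + 4 + 2 = 24366
  0000100110010001 = 2048 + 256 + 128 + 16 + 1 = 2449
  24366 - 2449 = 21917, and 0101010110011101 = 16384 + 4096 + 1024 + 256 + 128 + 16 + 8 + 4 + 1 = 21917 ✓



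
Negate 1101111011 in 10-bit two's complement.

Original (sign bit 1, negative): 1101111011
Step 1 - Invert all bits: 0010000100
Step 2 - Add 1: 0010000101
Verification: 1101111011 + 0010000101 = 10000000000; discarding the end carry (carry out of the top bit) leaves the 10-bit value 0000000000, as required for x + (-x)



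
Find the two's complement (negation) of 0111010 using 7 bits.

Original: 0111010
Step 1 - Invert all bits: 1000101
Step 2 - Add 1: 1000110
Verification: 0111010 + 1000110 = 10000000; discarding the end carry (carry out of the top bit) leaves the 7-bit value 0000000, as required for x + (-x)



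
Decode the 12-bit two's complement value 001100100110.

Binary: 001100100110
Sign bit: 0 (non-negative)
Read directly as an unsigned value:
001100100110 = 512 + 256 + 32 + 4 + 2 = 806
Value: 806



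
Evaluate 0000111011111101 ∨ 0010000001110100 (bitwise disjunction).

OR: 1 when either bit is 1
  0000111011111101
| 0010000001110100
------------------
  0010111011111101
Decimal: 3837 | 8308 = 12029



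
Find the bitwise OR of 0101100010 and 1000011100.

OR: 1 when either bit is 1
  0101100010
| 1000011100
------------
  1101111110
Decimal: 354 | 540 = 894



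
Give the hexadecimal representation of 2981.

Using repeated division by 16 (digits 10–15 are A–F):
2981 ÷ 16 = 186 remainder 5
186 ÷ 16 = 11 remainder 10 (A)
11 ÷ 16 = 0 remainder 11 (B)
Reading remainders bottom to top: BA5



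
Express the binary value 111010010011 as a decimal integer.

Sum of powers of 2 for each 1-bit:
2^0 + 2^1 + 2^4 + 2^7 + 2^9 + 2^10 + 2^11
= 1 + 2 + 16 + 128 + 512 + 1024 + 2048
= 3731



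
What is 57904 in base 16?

Using repeated division by 16 (digits 10–15 are A–F):
57904 ÷ 16 = 3619 remainder 0
3619 ÷ 16 = 226 remainder 3
226 ÷ 16 = 14 remainder 2
14 ÷ 16 = 0 remainder 14 (E)
Reading remainders bottom to top: E230



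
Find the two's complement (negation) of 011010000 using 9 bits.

Original: 011010000
Step 1 - Invert all bits: 100101111
Step 2 - Add 1: 100110000
Verification: 011010000 + 100110000 = 1000000000; discarding the end carry (carry out of the top bit) leaves the 9-bit value 000000000, as required for x + (-x)



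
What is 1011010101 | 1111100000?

OR: 1 when either bit is 1
  1011010101
| 1111100000
------------
  1111110101
Decimal: 725 | 992 = 1013



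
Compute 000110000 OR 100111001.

OR: 1 when either bit is 1
  000110000
| 100111001
-----------
  100111001
Decimal: 48 | 313 = 313



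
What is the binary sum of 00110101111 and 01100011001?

Add column by column from the right: bit + bit + carry-in; write the sum mod 2, carry 1 when the sum is 2 or 3.
carry:  11001111110
        00110101111
+       01100011001
-------------------
       010011001000
(the carry out of the leftmost column, 0, becomes the leading bit)
Decimal check:
  00110101111 = 256 + 128 + 32 + 8 + 4 + 2 + 1 = 431
  01100011001 = 512 + 256 + 16 + 8 + 1 = 793
  431 + 793 = 1224, and 010011001000 = 1024 + 128 + 64 + 8 = 1224 ✓



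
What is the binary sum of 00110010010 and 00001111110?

Add column by column from the right: bit + bit + carry-in; write the sum mod 2, carry 1 when the sum is 2 or 3.
carry:  01111111100
        00110010010
+       00001111110
-------------------
       001000010000
(the carry out of the leftmost column, 0, becomes the leading bit)
Decimal check:
  00110010010 = 256 + 128 + 16 + 2 = 402
  00001111110 = 64 + 32 + 16 + 8 + 4 + 2 = 126
  402 + 126 = 528, and 001000010000 = 512 + 16 = 528 ✓



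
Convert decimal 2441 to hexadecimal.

Using repeated division by 16 (digits 10–15 are A–F):
2441 ÷ 16 = 152 remainder 9
152 ÷ 16 = 9 remainder 8
9 ÷ 16 = 0 remainder 9
Reading remainders bottom to top: 989



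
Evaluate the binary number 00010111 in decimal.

Sum of powers of 2 for each 1-bit:
2^0 + 2^1 + 2^2 + 2^4
= 1 + 2 + 4 + 16
= 23



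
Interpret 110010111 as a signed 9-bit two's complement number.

Binary: 110010111
Sign bit: 1 (negative)
Invert: 001101000
Add 1:  001101001
Magnitude: 001101001 = 64 + 32 + 8 + 1 = 105
Value: -105



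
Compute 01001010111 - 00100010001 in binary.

Method 1 - Direct subtraction (column by column from the right: bit − bit − borrow-in; if negative, add 2 and borrow 1 from the next column):
borrow: 01000000000
        01001010111
-       00100010001
-------------------
        00101000110

Method 2 - Add two's complement:
Two's complement of 00100010001: invert → 11011101110, add 1 → 11011101111
  01001010111
+ 11011101111
-------------
 100101000110  (end carry out of the top bit = 1)
Discarding the end carry: 00101000110
Decimal check:
  01001010111 = 512 + 64 + 16 + 4 + 2 + 1 = 599
  00100010001 = 256 + 16 + 1 = 273
  599 - 273 = 326, and 00101000110 = 256 + 64 + 4 + 2 = 326 ✓



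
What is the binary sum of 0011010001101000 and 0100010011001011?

Add column by column from the right: bit + bit + carry-in; write the sum mod 2, carry 1 when the sum is 2 or 3.
carry:  0000100110010000
        0011010001101000
+       0100010011001011
------------------------
       00111100100110011
(the carry out of the leftmost column, 0, becomes the leading bit)
Decimal check:
  0011010001101000 = 8192 + 4096 + 1024 + 64 + 32 + 8 = 13416
  0100010011001011 = 16384 + 1024 + 128 + 64 + 8 + 2 + 1 = 17611
  13416 + 17611 = 31027, and 00111100100110011 = 16384 + 8192 + 4096 + 2048 + 256 + 32 + 16 + 2 + 1 = 31027 ✓



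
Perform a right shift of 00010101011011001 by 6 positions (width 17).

Original: 00010101011011001 (decimal 10969)
Shift right by 6 positions
Drop the 6 low bits; fill with zeros on the left
Result: 00000000010101011 (decimal 171)
Equivalent: 10969 >> 6 = 10969 ÷ 2^6 = 171



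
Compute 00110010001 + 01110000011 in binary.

Add column by column from the right: bit + bit + carry-in; write the sum mod 2, carry 1 when the sum is 2 or 3.
carry:  11100000110
        00110010001
+       01110000011
-------------------
       010100010100
(the carry out of the leftmost column, 0, becomes the leading bit)
Decimal check:
  00110010001 = 256 + 128 + 16 + 1 = 401
  01110000011 = 512 + 256 + 128 + 2 + 1 = 899
  401 + 899 = 1300, and 010100010100 = 1024 + 256 + 16 + 4 = 1300 ✓



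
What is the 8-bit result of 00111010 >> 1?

Original: 00111010 (decimal 58)
Shift right by 1 position
Drop the 1 low bit; fill with zero on the left
Result: 00011101 (decimal 29)
Equivalent: 58 >> 1 = 58 ÷ 2^1 = 29



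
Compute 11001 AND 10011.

AND: 1 only when both bits are 1
  11001
& 10011
-------
  10001
Decimal: 25 & 19 = 17



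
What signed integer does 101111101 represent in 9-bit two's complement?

Binary: 101111101
Sign bit: 1 (negative)
Invert: 010000010
Add 1:  010000011
Magnitude: 010000011 = 128 + 2 + 1 = 131
Value: -131



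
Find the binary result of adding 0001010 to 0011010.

Add column by column from the right: bit + bit + carry-in; write the sum mod 2, carry 1 when the sum is 2 or 3.
carry:  0110100
        0001010
+       0011010
---------------
       00100100
(the carry out of the leftmost column, 0, becomes the leading bit)
Decimal check:
  0001010 = 8 + 2 = 10
  0011010 = 16 + 8 + 2 = 26
  10 + 26 = 36, and 00100100 = 32 + 4 = 36 ✓



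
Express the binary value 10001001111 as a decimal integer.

Sum of powers of 2 for each 1-bit:
2^0 + 2^1 + 2^2 + 2^3 + 2^6 + 2^10
= 1 + 2 + 4 + 8 + 64 + 1024
= 1103



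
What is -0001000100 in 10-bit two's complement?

Original: 0001000100
Step 1 - Invert all bits: 1110111011
Step 2 - Add 1: 1110111100
Verification: 0001000100 + 1110111100 = 10000000000; discarding the end carry (carry out of the top bit) leaves the 10-bit value 0000000000, as required for x + (-x)



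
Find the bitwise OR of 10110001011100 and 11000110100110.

OR: 1 when either bit is 1
  10110001011100
| 11000110100110
----------------
  11110111111110
Decimal: 11356 | 12710 = 15870



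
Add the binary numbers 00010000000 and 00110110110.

Add column by column from the right: bit + bit + carry-in; write the sum mod 2, carry 1 when the sum is 2 or 3.
carry:  01100000000
        00010000000
+       00110110110
-------------------
       001000110110
(the carry out of the leftmost column, 0, becomes the leading bit)
Decimal check:
  00010000000 = 128
  00110110110 = 256 + 128 + 32 + 16 + 4 + 2 = 438
  128 + 438 = 566, and 001000110110 = 512 + 32 + 16 + 4 + 2 = 566 ✓



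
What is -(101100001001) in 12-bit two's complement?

Original (sign bit 1, negative): 101100001001
Step 1 - Invert all bits: 010011110110
Step 2 - Add 1: 010011110111
Verification: 101100001001 + 010011110111 = 1000000000000; discarding the end carry (carry out of the top bit) leaves the 12-bit value 000000000000, as required for x + (-x)



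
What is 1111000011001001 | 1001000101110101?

OR: 1 when either bit is 1
  1111000011001001
| 1001000101110101
------------------
  1111000111111101
Decimal: 61641 | 37237 = 61949



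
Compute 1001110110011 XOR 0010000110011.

XOR: 1 when bits differ
  1001110110011
^ 0010000110011
---------------
  1011110000000
Decimal: 5043 ^ 1075 = 6016



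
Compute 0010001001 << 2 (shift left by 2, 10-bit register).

Original: 0010001001 (decimal 137)
Shift left by 2 positions
Append 2 zeros on the right
Result: 1000100100 (decimal 548)
Equivalent: 137 << 2 = 137 × 2^2 = 548



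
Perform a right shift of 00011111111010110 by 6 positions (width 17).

Original: 00011111111010110 (decimal 16342)
Shift right by 6 positions
Drop the 6 low bits; fill with zeros on the left
Result: 00000000011111111 (decimal 255)
Equivalent: 16342 >> 6 = 16342 ÷ 2^6 = 255



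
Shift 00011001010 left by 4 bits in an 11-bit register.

Original: 00011001010 (decimal 202)
Shift left by 4 positions
Append 4 zeros on the right and drop the 4 high bits that overflow the 11-bit width
Result: 10010100000 (decimal 1184)
Equivalent: 202 << 4 = 202 × 2^4 = 3232, truncated to 11 bits = 1184



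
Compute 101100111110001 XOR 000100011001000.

XOR: 1 when bits differ
  101100111110001
^ 000100011001000
-----------------
  101000100111001
Decimal: 23025 ^ 2248 = 20793



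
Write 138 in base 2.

Using repeated division by 2:
138 ÷ 2 = 69 remainder 0
69 ÷ 2 = 34 remainder 1
34 ÷ 2 = 17 remainder 0
17 ÷ 2 = 8 remainder 1
8 ÷ 2 = 4 remainder 0
4 ÷ 2 = 2 remainder 0
2 ÷ 2 = 1 remainder 0
1 ÷ 2 = 0 remainder 1
Reading remainders bottom to top: 10001010



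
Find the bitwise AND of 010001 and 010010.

AND: 1 only when both bits are 1
  010001
& 010010
--------
  010000
Decimal: 17 & 18 = 16



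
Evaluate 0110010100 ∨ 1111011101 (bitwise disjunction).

OR: 1 when either bit is 1
  0110010100
| 1111011101
------------
  1111011101
Decimal: 404 | 989 = 989



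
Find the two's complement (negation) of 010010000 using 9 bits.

Original: 010010000
Step 1 - Invert all bits: 101101111
Step 2 - Add 1: 101110000
Verification: 010010000 + 101110000 = 1000000000; discarding the end carry (carry out of the top bit) leaves the 9-bit value 000000000, as required for x + (-x)



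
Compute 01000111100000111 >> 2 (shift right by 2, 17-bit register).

Original: 01000111100000111 (decimal 36615)
Shift right by 2 positions
Drop the 2 low bits; fill with zeros on the left
Result: 00010001111000001 (decimal 9153)
Equivalent: 36615 >> 2 = 36615 ÷ 2^2 = 9153



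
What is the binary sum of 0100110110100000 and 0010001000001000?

Add column by column from the right: bit + bit + carry-in; write the sum mod 2, carry 1 when the sum is 2 or 3.
carry:  0000000000000000
        0100110110100000
+       0010001000001000
------------------------
       00110111110101000
(the carry out of the leftmost column, 0, becomes the leading bit)
Decimal check:
  0100110110100000 = 16384 + 2048 + 1024 + 256 + 128 + 32 = 19872
  0010001000001000 = 8192 + 512 + 8 = 8712
  19872 + 8712 = 28584, and 00110111110101000 = 16384 + 8192 + 2048 + 1024 + 512 + 256 + 128 + 32 + 8 = 28584 ✓



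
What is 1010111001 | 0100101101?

OR: 1 when either bit is 1
  1010111001
| 0100101101
------------
  1110111101
Decimal: 697 | 301 = 957



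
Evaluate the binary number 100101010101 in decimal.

Sum of powers of 2 for each 1-bit:
2^0 + 2^2 + 2^4 + 2^6 + 2^8 + 2^11
= 1 + 4 + 16 + 64 + 256 + 2048
= 2389



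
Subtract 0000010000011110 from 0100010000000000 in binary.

Method 1 - Direct subtraction (column by column from the right: bit − bit − borrow-in; if negative, add 2 and borrow 1 from the next column):
borrow: 0111111111111100
        0100010000000000
-       0000010000011110
------------------------
        0011111111100010

Method 2 - Add two's complement:
Two's complement of 0000010000011110: invert → 1111101111100001, add 1 → 1111101111100010
  0100010000000000
+ 1111101111100010
------------------
 10011111111100010  (end carry out of the top bit = 1)
Discarding the end carry: 0011111111100010
Decimal check:
  0100010000000000 = 16384 + 1024 = 17408
  0000010000011110 = 1024 + 16 + 8 + 4 + 2 = 1054
  17408 - 1054 = 16354, and 0011111111100010 = 8192 + 4096 + 2048 + 1024 + 512 + 256 + 128 + 64 + 32 + 2 = 16354 ✓



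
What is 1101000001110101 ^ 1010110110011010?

XOR: 1 when bits differ
  1101000001110101
^ 1010110110011010
------------------
  0111110111101111
Decimal: 53365 ^ 44442 = 32239



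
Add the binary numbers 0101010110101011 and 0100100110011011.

Add column by column from the right: bit + bit + carry-in; write the sum mod 2, carry 1 when the sum is 2 or 3.
carry:  1000001101110110
        0101010110101011
+       0100100110011011
------------------------
       01001111101000110
(the carry out of the leftmost column, 0, becomes the leading bit)
Decimal check:
  0101010110101011 = 16384 + 4096 + 1024 + 256 + 128 + 32 + 8 + 2 + 1 = 21931
  0100100110011011 = 16384 + 2048 + 256 + 128 + 16 + 8 + 2 + 1 = 18843
  21931 + 18843 = 40774, and 01001111101000110 = 32768 + 4096 + 2048 + 1024 + 512 + 256 + 64 + 4 + 2 = 40774 ✓



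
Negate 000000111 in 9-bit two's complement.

Original: 000000111
Step 1 - Invert all bits: 111111000
Step 2 - Add 1: 111111001
Verification: 000000111 + 111111001 = 1000000000; discarding the end carry (carry out of the top bit) leaves the 9-bit value 000000000, as required for x + (-x)



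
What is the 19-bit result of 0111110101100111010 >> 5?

Original: 0111110101100111010 (decimal 256826)
Shift right by 5 positions
Drop the 5 low bits; fill with zeros on the left
Result: 0000001111101011001 (decimal 8025)
Equivalent: 256826 >> 5 = 256826 ÷ 2^5 = 8025



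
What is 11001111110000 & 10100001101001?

AND: 1 only when both bits are 1
  11001111110000
& 10100001101001
----------------
  10000001100000
Decimal: 13296 & 10345 = 8288



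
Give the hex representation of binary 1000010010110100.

Group into 4-bit nibbles from right:
  1000 = 8
  0100 = 4
  1011 = B
  0100 = 4
Result: 84B4



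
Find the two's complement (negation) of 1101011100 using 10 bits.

Original (sign bit 1, negative): 1101011100
Step 1 - Invert all bits: 0010100011
Step 2 - Add 1: 0010100100
Verification: 1101011100 + 0010100100 = 10000000000; discarding the end carry (carry out of the top bit) leaves the 10-bit value 0000000000, as required for x + (-x)



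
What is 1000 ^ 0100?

XOR: 1 when bits differ
  1000
^ 0100
------
  1100
Decimal: 8 ^ 4 = 12



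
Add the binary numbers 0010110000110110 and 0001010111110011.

Add column by column from the right: bit + bit + carry-in; write the sum mod 2, carry 1 when the sum is 2 or 3.
carry:  0111101111101100
        0010110000110110
+       0001010111110011
------------------------
       00100001000101001
(the carry out of the leftmost column, 0, becomes the leading bit)
Decimal check:
  0010110000110110 = 8192 + 2048 + 1024 + 32 + 16 + 4 + 2 = 11318
  0001010111110011 = 4096 + 1024 + 256 + 128 + 64 + 32 + 16 + 2 + 1 = 5619
  11318 + 5619 = 16937, and 00100001000101001 = 16384 + 512 + 32 + 8 + 1 = 16937 ✓



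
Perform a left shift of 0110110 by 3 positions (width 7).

Original: 0110110 (decimal 54)
Shift left by 3 positions
Append 3 zeros on the right and drop the 3 high bits that overflow the 7-bit width
Result: 0110000 (decimal 48)
Equivalent: 54 << 3 = 54 × 2^3 = 432, truncated to 7 bits = 48



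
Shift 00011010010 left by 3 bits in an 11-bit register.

Original: 00011010010 (decimal 210)
Shift left by 3 positions
Append 3 zeros on the right
Result: 11010010000 (decimal 1680)
Equivalent: 210 << 3 = 210 × 2^3 = 1680



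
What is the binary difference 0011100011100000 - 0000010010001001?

Method 1 - Direct subtraction (column by column from the right: bit − bit − borrow-in; if negative, add 2 and borrow 1 from the next column):
borrow: 0000100000111110
        0011100011100000
-       0000010010001001
------------------------
        0011010001010111

Method 2 - Add two's complement:
Two's complement of 0000010010001001: invert → 1111101101110110, add 1 → 1111101101110111
  0011100011100000
+ 1111101101110111
------------------
 10011010001010111  (end carry out of the top bit = 1)
Discarding the end carry: 0011010001010111
Decimal check:
  0011100011100000 = 8192 + 4096 + 2048 + 128 + 64 + 32 = 14560
  0000010010001001 = 1024 + 128 + 8 + 1 = 1161
  14560 - 1161 = 13399, and 0011010001010111 = 8192 + 4096 + 1024 + 64 + 16 + 4 + 2 + 1 = 13399 ✓



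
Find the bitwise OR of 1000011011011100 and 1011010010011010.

OR: 1 when either bit is 1
  1000011011011100
| 1011010010011010
------------------
  1011011011011110
Decimal: 34524 | 46234 = 46814



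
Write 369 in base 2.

Using repeated division by 2:
369 ÷ 2 = 184 remainder 1
184 ÷ 2 = 92 remainder 0
92 ÷ 2 = 46 remainder 0
46 ÷ 2 = 23 remainder 0
23 ÷ 2 = 11 remainder 1
11 ÷ 2 = 5 remainder 1
5 ÷ 2 = 2 remainder 1
2 ÷ 2 = 1 remainder 0
1 ÷ 2 = 0 remainder 1
Reading remainders bottom to top: 101110001



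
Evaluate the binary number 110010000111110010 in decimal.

Sum of powers of 2 for each 1-bit:
2^1 + 2^4 + 2^5 + 2^6 + 2^7 + 2^8 + 2^13 + 2^16 + 2^17
= 2 + 16 + 32 + 64 + 128 + 256 + 8192 + 65536 + 131072
= 205298



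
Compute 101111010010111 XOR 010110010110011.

XOR: 1 when bits differ
  101111010010111
^ 010110010110011
-----------------
  111001000100100
Decimal: 24215 ^ 11443 = 29220



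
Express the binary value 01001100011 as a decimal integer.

Sum of powers of 2 for each 1-bit:
2^0 + 2^1 + 2^5 + 2^6 + 2^9
= 1 + 2 + 32 + 64 + 512
= 611



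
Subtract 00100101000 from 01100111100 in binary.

Method 1 - Direct subtraction (column by column from the right: bit − bit − borrow-in; if negative, add 2 and borrow 1 from the next column):
borrow: 00000000000
        01100111100
-       00100101000
-------------------
        01000010100

Method 2 - Add two's complement:
Two's complement of 00100101000: invert → 11011010111, add 1 → 11011011000
  01100111100
+ 11011011000
-------------
 101000010100  (end carry out of the top bit = 1)
Discarding the end carry: 01000010100
Decimal check:
  01100111100 = 512 + 256 + 32 + 16 + 8 + 4 = 828
  00100101000 = 256 + 32 + 8 = 296
  828 - 296 = 532, and 01000010100 = 512 + 16 + 4 = 532 ✓



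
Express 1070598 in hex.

Using repeated division by 16 (digits 10–15 are A–F):
1070598 ÷ 16 = 66912 remainder 6
66912 ÷ 16 = 4182 remainder 0
4182 ÷ 16 = 261 remainder 6
261 ÷ 16 = 16 remainder 5
16 ÷ 16 = 1 remainder 0
1 ÷ 16 = 0 remainder 1
Reading remainders bottom to top: 105606



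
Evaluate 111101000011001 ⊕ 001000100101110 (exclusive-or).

XOR: 1 when bits differ
  111101000011001
^ 001000100101110
-----------------
  110101100110111
Decimal: 31257 ^ 4398 = 27447



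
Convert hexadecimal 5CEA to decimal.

Expand by place value (powers of 16):
Digit values: C = 12, E = 14, A = 10
5CEA = 5 × 16^3 + 12 × 16^2 + 14 × 16^1 + 10 × 16^0
= 5 × 4096 + 12 × 256 + 14 × 16 + 10 × 1
= 20480 + 3072 + 224 + 10
= 23786



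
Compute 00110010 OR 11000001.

OR: 1 when either bit is 1
  00110010
| 11000001
----------
  11110011
Decimal: 50 | 193 = 243



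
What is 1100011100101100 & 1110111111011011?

AND: 1 only when both bits are 1
  1100011100101100
& 1110111111011011
------------------
  1100011100001000
Decimal: 50988 & 61403 = 50952



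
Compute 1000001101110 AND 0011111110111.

AND: 1 only when both bits are 1
  1000001101110
& 0011111110111
---------------
  0000001100110
Decimal: 4206 & 2039 = 102



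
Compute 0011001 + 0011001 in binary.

Add column by column from the right: bit + bit + carry-in; write the sum mod 2, carry 1 when the sum is 2 or 3.
carry:  0110010
        0011001
+       0011001
---------------
       00110010
(the carry out of the leftmost column, 0, becomes the leading bit)
Decimal check:
  0011001 = 16 + 8 + 1 = 25
  0011001 = 16 + 8 + 1 = 25
  25 + 25 = 50, and 00110010 = 32 + 16 + 2 = 50 ✓



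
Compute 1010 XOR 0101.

XOR: 1 when bits differ
  1010
^ 0101
------
  1111
Decimal: 10 ^ 5 = 15



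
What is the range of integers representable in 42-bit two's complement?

For 42-bit two's complement:
Minimum: -2^41 = -2199023255552
Maximum: 2^41 - 1 = 2199023255551



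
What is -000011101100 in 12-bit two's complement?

Original: 000011101100
Step 1 - Invert all bits: 111100010011
Step 2 - Add 1: 111100010100
Verification: 000011101100 + 111100010100 = 1000000000000; discarding the end carry (carry out of the top bit) leaves the 12-bit value 000000000000, as required for x + (-x)



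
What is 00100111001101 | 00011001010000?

OR: 1 when either bit is 1
  00100111001101
| 00011001010000
----------------
  00111111011101
Decimal: 2509 | 1616 = 4061



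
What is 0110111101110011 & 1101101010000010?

AND: 1 only when both bits are 1
  0110111101110011
& 1101101010000010
------------------
  0100101000000010
Decimal: 28531 & 55938 = 18946



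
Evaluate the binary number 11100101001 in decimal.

Sum of powers of 2 for each 1-bit:
2^0 + 2^3 + 2^5 + 2^8 + 2^9 + 2^10
= 1 + 8 + 32 + 256 + 512 + 1024
= 1833



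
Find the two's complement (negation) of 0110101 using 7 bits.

Original: 0110101
Step 1 - Invert all bits: 1001010
Step 2 - Add 1: 1001011
Verification: 0110101 + 1001011 = 10000000; discarding the end carry (carry out of the top bit) leaves the 7-bit value 0000000, as required for x + (-x)



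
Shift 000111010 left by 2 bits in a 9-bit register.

Original: 000111010 (decimal 58)
Shift left by 2 positions
Append 2 zeros on the right
Result: 011101000 (decimal 232)
Equivalent: 58 << 2 = 58 × 2^2 = 232



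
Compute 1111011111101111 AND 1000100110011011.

AND: 1 only when both bits are 1
  1111011111101111
& 1000100110011011
------------------
  1000000110001011
Decimal: 63471 & 35227 = 33163



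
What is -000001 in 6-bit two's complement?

Original: 000001
Step 1 - Invert all bits: 111110
Step 2 - Add 1: 111111
Verification: 000001 + 111111 = 1000000; discarding the end carry (carry out of the top bit) leaves the 6-bit value 000000, as required for x + (-x)



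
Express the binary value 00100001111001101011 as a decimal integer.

Sum of powers of 2 for each 1-bit:
2^0 + 2^1 + 2^3 + 2^5 + 2^6 + 2^9 + 2^10 + 2^11 + 2^12 + 2^17
= 1 + 2 + 8 + 32 + 64 + 512 + 1024 + 2048 + 4096 + 131072
= 138859



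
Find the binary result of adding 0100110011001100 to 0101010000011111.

Add column by column from the right: bit + bit + carry-in; write the sum mod 2, carry 1 when the sum is 2 or 3.
carry:  1011100000111000
        0100110011001100
+       0101010000011111
------------------------
       01010000011101011
(the carry out of the leftmost column, 0, becomes the leading bit)
Decimal check:
  0100110011001100 = 16384 + 2048 + 1024 + 128 + 64 + 8 + 4 = 19660
  0101010000011111 = 16384 + 4096 + 1024 + 16 + 8 + 4 + 2 + 1 = 21535
  19660 + 21535 = 41195, and 01010000011101011 = 32768 + 8192 + 128 + 64 + 32 + 8 + 2 + 1 = 41195 ✓



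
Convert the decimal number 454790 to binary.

Using repeated division by 2:
454790 ÷ 2 = 227395 remainder 0
227395 ÷ 2 = 113697 remainder 1
113697 ÷ 2 = 56848 remainder 1
56848 ÷ 2 = 28424 remainder 0
28424 ÷ 2 = 14212 remainder 0
14212 ÷ 2 = 7106 remainder 0
7106 ÷ 2 = 3553 remainder 0
3553 ÷ 2 = 1776 remainder 1
1776 ÷ 2 = 888 remainder 0
888 ÷ 2 = 444 remainder 0
444 ÷ 2 = 222 remainder 0
222 ÷ 2 = 111 remainder 0
111 ÷ 2 = 55 remainder 1
55 ÷ 2 = 27 remainder 1
27 ÷ 2 = 13 remainder 1
13 ÷ 2 = 6 remainder 1
6 ÷ 2 = 3 remainder 0
3 ÷ 2 = 1 remainder 1
1 ÷ 2 = 0 remainder 1
Reading remainders bottom to top: 1101111000010000110



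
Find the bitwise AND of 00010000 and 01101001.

AND: 1 only when both bits are 1
  00010000
& 01101001
----------
  00000000
Decimal: 16 & 105 = 0



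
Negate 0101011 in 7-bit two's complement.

Original: 0101011
Step 1 - Invert all bits: 1010100
Step 2 - Add 1: 1010101
Verification: 0101011 + 1010101 = 10000000; discarding the end carry (carry out of the top bit) leaves the 7-bit value 0000000, as required for x + (-x)



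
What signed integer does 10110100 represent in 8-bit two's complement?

Binary: 10110100
Sign bit: 1 (negative)
Invert: 01001011
Add 1:  01001100
Magnitude: 01001100 = 64 + 8 + 4 = 76
Value: -76



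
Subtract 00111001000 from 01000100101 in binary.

Method 1 - Direct subtraction (column by column from the right: bit − bit − borrow-in; if negative, add 2 and borrow 1 from the next column):
borrow: 01110110000
        01000100101
-       00111001000
-------------------
        00001011101

Method 2 - Add two's complement:
Two's complement of 00111001000: invert → 11000110111, add 1 → 11000111000
  01000100101
+ 11000111000
-------------
 100001011101  (end carry out of the top bit = 1)
Discarding the end carry: 00001011101
Decimal check:
  01000100101 = 512 + 32 + 4 + 1 = 549
  00111001000 = 256 + 128 + 64 + 8 = 456
  549 - 456 = 93, and 00001011101 = 64 + 16 + 8 + 4 + 1 = 93 ✓



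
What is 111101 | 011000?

OR: 1 when either bit is 1
  111101
| 011000
--------
  111101
Decimal: 61 | 24 = 61



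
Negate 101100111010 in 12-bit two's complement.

Original (sign bit 1, negative): 101100111010
Step 1 - Invert all bits: 010011000101
Step 2 - Add 1: 010011000110
Verification: 101100111010 + 010011000110 = 1000000000000; discarding the end carry (carry out of the top bit) leaves the 12-bit value 000000000000, as required for x + (-x)



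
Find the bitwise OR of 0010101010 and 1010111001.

OR: 1 when either bit is 1
  0010101010
| 1010111001
------------
  1010111011
Decimal: 170 | 697 = 699



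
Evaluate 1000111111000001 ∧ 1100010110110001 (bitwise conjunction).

AND: 1 only when both bits are 1
  1000111111000001
& 1100010110110001
------------------
  1000010110000001
Decimal: 36801 & 50609 = 34177



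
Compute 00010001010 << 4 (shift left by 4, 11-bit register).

Original: 00010001010 (decimal 138)
Shift left by 4 positions
Append 4 zeros on the right and drop the 4 high bits that overflow the 11-bit width
Result: 00010100000 (decimal 160)
Equivalent: 138 << 4 = 138 × 2^4 = 2208, truncated to 11 bits = 160



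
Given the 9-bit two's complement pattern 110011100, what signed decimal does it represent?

Binary: 110011100
Sign bit: 1 (negative)
Invert: 001100011
Add 1:  001100100
Magnitude: 001100100 = 64 + 32 + 4 = 100
Value: -100



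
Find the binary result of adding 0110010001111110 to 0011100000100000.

Add column by column from the right: bit + bit + carry-in; write the sum mod 2, carry 1 when the sum is 2 or 3.
carry:  1100000011000000
        0110010001111110
+       0011100000100000
------------------------
       01001110010011110
(the carry out of the leftmost column, 0, becomes the leading bit)
Decimal check:
  0110010001111110 = 16384 + 8192 + 1024 + 64 + 32 + 16 + 8 + 4 + 2 = 25726
  0011100000100000 = 8192 + 4096 + 2048 + 32 = 14368
  25726 + 14368 = 40094, and 01001110010011110 = 32768 + 4096 + 2048 + 1024 + 128 + 16 + 8 + 4 + 2 = 40094 ✓



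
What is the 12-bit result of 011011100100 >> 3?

Original: 011011100100 (decimal 1764)
Shift right by 3 positions
Drop the 3 low bits; fill with zeros on the left
Result: 000011011100 (decimal 220)
Equivalent: 1764 >> 3 = 1764 ÷ 2^3 = 220



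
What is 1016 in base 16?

Using repeated division by 16 (digits 10–15 are A–F):
1016 ÷ 16 = 63 remainder 8
63 ÷ 16 = 3 remainder 15 (F)
3 ÷ 16 = 0 remainder 3
Reading remainders bottom to top: 3F8



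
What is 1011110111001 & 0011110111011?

AND: 1 only when both bits are 1
  1011110111001
& 0011110111011
---------------
  0011110111001
Decimal: 6073 & 1979 = 1977



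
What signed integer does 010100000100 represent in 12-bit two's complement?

Binary: 010100000100
Sign bit: 0 (non-negative)
Read directly as an unsigned value:
010100000100 = 1024 + 256 + 4 = 1284
Value: 1284



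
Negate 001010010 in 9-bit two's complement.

Original: 001010010
Step 1 - Invert all bits: 110101101
Step 2 - Add 1: 110101110
Verification: 001010010 + 110101110 = 1000000000; discarding the end carry (carry out of the top bit) leaves the 9-bit value 000000000, as required for x + (-x)



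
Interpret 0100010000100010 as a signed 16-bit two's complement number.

Binary: 0100010000100010
Sign bit: 0 (non-negative)
Read directly as an unsigned value:
0100010000100010 = 16384 + 1024 + 32 + 2 = 17442
Value: 17442



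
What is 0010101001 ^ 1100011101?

XOR: 1 when bits differ
  0010101001
^ 1100011101
------------
  1110110100
Decimal: 169 ^ 797 = 948

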